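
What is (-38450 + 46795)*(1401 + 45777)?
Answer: 393700410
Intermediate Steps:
(-38450 + 46795)*(1401 + 45777) = 8345*47178 = 393700410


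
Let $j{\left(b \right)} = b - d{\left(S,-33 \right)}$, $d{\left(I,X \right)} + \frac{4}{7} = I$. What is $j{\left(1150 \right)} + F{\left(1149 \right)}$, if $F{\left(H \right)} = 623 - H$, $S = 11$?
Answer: $\frac{4295}{7} \approx 613.57$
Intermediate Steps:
$d{\left(I,X \right)} = - \frac{4}{7} + I$
$j{\left(b \right)} = - \frac{73}{7} + b$ ($j{\left(b \right)} = b - \left(- \frac{4}{7} + 11\right) = b - \frac{73}{7} = - \frac{73}{7} + b$)
$j{\left(1150 \right)} + F{\left(1149 \right)} = \left(- \frac{73}{7} + 1150\right) + \left(623 - 1149\right) = \frac{7977}{7} + \left(623 - 1149\right) = \frac{7977}{7} - 526 = \frac{4295}{7}$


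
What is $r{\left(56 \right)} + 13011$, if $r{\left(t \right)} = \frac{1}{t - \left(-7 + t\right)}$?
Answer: $\frac{91078}{7} \approx 13011.0$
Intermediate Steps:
$r{\left(t \right)} = \frac{1}{7}$
$r{\left(56 \right)} + 13011 = \frac{1}{7} + 13011 = \frac{91078}{7}$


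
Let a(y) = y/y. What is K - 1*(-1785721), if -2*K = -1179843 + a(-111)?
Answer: 2375642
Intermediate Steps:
a(y) = 1
K = 589921 (K = -(-1179843 + 1)/2 = -½*(-1179842) = 589921)
K - 1*(-1785721) = 589921 - 1*(-1785721) = 589921 + 1785721 = 2375642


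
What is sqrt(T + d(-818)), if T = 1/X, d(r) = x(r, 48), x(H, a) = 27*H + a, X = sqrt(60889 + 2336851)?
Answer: sqrt(-31674981084322200 + 1198870*sqrt(599435))/1198870 ≈ 148.45*I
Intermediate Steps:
X = 2*sqrt(599435) (X = sqrt(2397740) = 2*sqrt(599435) ≈ 1548.5)
x(H, a) = a + 27*H
d(r) = 48 + 27*r
T = sqrt(599435)/1198870 (T = 1/(2*sqrt(599435)) = sqrt(599435)/1198870 ≈ 0.00064580)
sqrt(T + d(-818)) = sqrt(sqrt(599435)/1198870 + (48 + 27*(-818))) = sqrt(sqrt(599435)/1198870 + (48 - 22086)) = sqrt(sqrt(599435)/1198870 - 22038) = sqrt(-22038 + sqrt(599435)/1198870)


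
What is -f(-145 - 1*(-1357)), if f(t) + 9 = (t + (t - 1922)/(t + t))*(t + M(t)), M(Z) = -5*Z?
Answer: 5874365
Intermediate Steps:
f(t) = -9 - 4*t*(t + (-1922 + t)/(2*t)) (f(t) = -9 + (t + (t - 1922)/(t + t))*(t - 5*t) = -9 + (t + (-1922 + t)/((2*t)))*(-4*t) = -9 + (t + (-1922 + t)*(1/(2*t)))*(-4*t) = -9 + (t + (-1922 + t)/(2*t))*(-4*t) = -9 - 4*t*(t + (-1922 + t)/(2*t)))
-f(-145 - 1*(-1357)) = -(3835 - 4*(-145 - 1*(-1357))² - 2*(-145 - 1*(-1357))) = -(3835 - 4*(-145 + 1357)² - 2*(-145 + 1357)) = -(3835 - 4*1212² - 2*1212) = -(3835 - 4*1468944 - 2424) = -(3835 - 5875776 - 2424) = -1*(-5874365) = 5874365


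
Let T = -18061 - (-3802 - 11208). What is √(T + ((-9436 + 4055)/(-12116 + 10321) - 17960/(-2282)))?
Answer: 4*I*√797026284791205/2048095 ≈ 55.137*I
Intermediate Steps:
T = -3051 (T = -18061 - 1*(-15010) = -18061 + 15010 = -3051)
√(T + ((-9436 + 4055)/(-12116 + 10321) - 17960/(-2282))) = √(-3051 + ((-9436 + 4055)/(-12116 + 10321) - 17960/(-2282))) = √(-3051 + (-5381/(-1795) - 17960*(-1/2282))) = √(-3051 + (-5381*(-1/1795) + 8980/1141)) = √(-3051 + (5381/1795 + 8980/1141)) = √(-3051 + 22258821/2048095) = √(-6226479024/2048095) = 4*I*√797026284791205/2048095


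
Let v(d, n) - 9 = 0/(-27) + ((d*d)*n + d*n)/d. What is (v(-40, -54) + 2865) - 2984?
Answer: 1996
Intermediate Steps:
v(d, n) = 9 + (d*n + n*d²)/d (v(d, n) = 9 + (0/(-27) + ((d*d)*n + d*n)/d) = 9 + (0*(-1/27) + (d²*n + d*n)/d) = 9 + (0 + (n*d² + d*n)/d) = 9 + (0 + (d*n + n*d²)/d) = 9 + (d*n + n*d²)/d)
(v(-40, -54) + 2865) - 2984 = ((9 - 54 - 40*(-54)) + 2865) - 2984 = ((9 - 54 + 2160) + 2865) - 2984 = (2115 + 2865) - 2984 = 4980 - 2984 = 1996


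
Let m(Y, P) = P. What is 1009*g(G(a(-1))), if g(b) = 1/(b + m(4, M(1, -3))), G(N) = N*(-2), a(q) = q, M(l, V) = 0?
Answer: 1009/2 ≈ 504.50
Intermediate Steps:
G(N) = -2*N
g(b) = 1/b (g(b) = 1/(b + 0) = 1/b)
1009*g(G(a(-1))) = 1009/((-2*(-1))) = 1009/2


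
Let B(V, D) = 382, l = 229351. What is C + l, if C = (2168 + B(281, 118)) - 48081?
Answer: 183820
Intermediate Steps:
C = -45531 (C = (2168 + 382) - 48081 = 2550 - 48081 = -45531)
C + l = -45531 + 229351 = 183820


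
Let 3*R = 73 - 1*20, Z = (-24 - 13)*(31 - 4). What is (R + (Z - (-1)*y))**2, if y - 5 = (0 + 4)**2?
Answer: 8300161/9 ≈ 9.2224e+5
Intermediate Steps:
Z = -999 (Z = -37*27 = -999)
y = 21 (y = 5 + (0 + 4)**2 = 5 + 4**2 = 5 + 16 = 21)
R = 53/3 (R = (73 - 1*20)/3 = (73 - 20)/3 = (1/3)*53 = 53/3 ≈ 17.667)
(R + (Z - (-1)*y))**2 = (53/3 + (-999 - (-1)*21))**2 = (53/3 + (-999 - 1*(-21)))**2 = (53/3 + (-999 + 21))**2 = (53/3 - 978)**2 = (-2881/3)**2 = 8300161/9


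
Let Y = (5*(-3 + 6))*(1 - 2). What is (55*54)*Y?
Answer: -44550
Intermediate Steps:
Y = -15 (Y = (5*3)*(-1) = 15*(-1) = -15)
(55*54)*Y = (55*54)*(-15) = 2970*(-15) = -44550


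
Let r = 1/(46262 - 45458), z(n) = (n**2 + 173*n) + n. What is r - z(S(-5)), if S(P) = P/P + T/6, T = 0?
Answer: -140699/804 ≈ -175.00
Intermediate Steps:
S(P) = 1 (S(P) = P/P + 0/6 = 1 + 0*(1/6) = 1 + 0 = 1)
z(n) = n**2 + 174*n
r = 1/804 ≈ 0.0012438
r - z(S(-5)) = 1/804 - (174 + 1) = 1/804 - 175 = -140699/804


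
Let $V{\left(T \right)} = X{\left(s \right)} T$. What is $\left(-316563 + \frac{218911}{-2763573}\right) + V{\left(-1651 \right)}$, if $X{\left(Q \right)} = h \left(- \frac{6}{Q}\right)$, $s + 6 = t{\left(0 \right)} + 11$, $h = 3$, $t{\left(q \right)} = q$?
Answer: $- \frac{4292098030136}{13817865} \approx -3.1062 \cdot 10^{5}$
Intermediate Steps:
$s = 5$ ($s = -6 + \left(0 + 11\right) = -6 + 11 = 5$)
$X{\left(Q \right)} = - \frac{18}{Q}$ ($X{\left(Q \right)} = 3 \left(- \frac{6}{Q}\right) = - \frac{18}{Q}$)
$V{\left(T \right)} = - \frac{18 T}{5}$ ($V{\left(T \right)} = - \frac{18}{5} T = \left(-18\right) \frac{1}{5} T = - \frac{18 T}{5}$)
$\left(-316563 + \frac{218911}{-2763573}\right) + V{\left(-1651 \right)} = \left(-316563 + \frac{218911}{-2763573}\right) - - \frac{29718}{5} = \left(-316563 + 218911 \left(- \frac{1}{2763573}\right)\right) + \frac{29718}{5} = \left(-316563 - \frac{218911}{2763573}\right) + \frac{29718}{5} = - \frac{874845178510}{2763573} + \frac{29718}{5} = - \frac{4292098030136}{13817865}$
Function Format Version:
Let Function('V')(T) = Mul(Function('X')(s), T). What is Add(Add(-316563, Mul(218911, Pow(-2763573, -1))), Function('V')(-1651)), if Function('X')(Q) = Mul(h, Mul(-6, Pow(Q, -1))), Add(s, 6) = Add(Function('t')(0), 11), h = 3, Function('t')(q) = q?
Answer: Rational(-4292098030136, 13817865) ≈ -3.1062e+5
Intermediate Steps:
s = 5 (s = Add(-6, Add(0, 11)) = Add(-6, 11) = 5)
Function('X')(Q) = Mul(-18, Pow(Q, -1)) (Function('X')(Q) = Mul(3, Mul(-6, Pow(Q, -1))) = Mul(-18, Pow(Q, -1)))
Function('V')(T) = Mul(Rational(-18, 5), T) (Function('V')(T) = Mul(Mul(-18, Pow(5, -1)), T) = Mul(Mul(-18, Rational(1, 5)), T) = Mul(Rational(-18, 5), T))
Add(Add(-316563, Mul(218911, Pow(-2763573, -1))), Function('V')(-1651)) = Add(Add(-316563, Mul(218911, Pow(-2763573, -1))), Mul(Rational(-18, 5), -1651)) = Add(Add(-316563, Mul(218911, Rational(-1, 2763573))), Rational(29718, 5)) = Add(Add(-316563, Rational(-218911, 2763573)), Rational(29718, 5)) = Add(Rational(-874845178510, 2763573), Rational(29718, 5)) = Rational(-4292098030136, 13817865)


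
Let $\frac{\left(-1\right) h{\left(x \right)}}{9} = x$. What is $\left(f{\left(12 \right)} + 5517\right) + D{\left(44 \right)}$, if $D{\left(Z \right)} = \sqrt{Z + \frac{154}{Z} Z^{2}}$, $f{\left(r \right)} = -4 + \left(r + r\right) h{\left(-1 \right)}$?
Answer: $5729 + 2 \sqrt{1705} \approx 5811.6$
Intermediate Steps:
$h{\left(x \right)} = - 9 x$
$f{\left(r \right)} = -4 + 18 r$ ($f{\left(r \right)} = -4 + \left(r + r\right) \left(\left(-9\right) \left(-1\right)\right) = -4 + 2 r 9 = -4 + 18 r$)
$D{\left(Z \right)} = \sqrt{155} \sqrt{Z}$ ($D{\left(Z \right)} = \sqrt{Z + 154 Z} = \sqrt{155 Z} = \sqrt{155} \sqrt{Z}$)
$\left(f{\left(12 \right)} + 5517\right) + D{\left(44 \right)} = \left(\left(-4 + 18 \cdot 12\right) + 5517\right) + \sqrt{155} \sqrt{44} = \left(\left(-4 + 216\right) + 5517\right) + \sqrt{155} \cdot 2 \sqrt{11} = \left(212 + 5517\right) + 2 \sqrt{1705} = 5729 + 2 \sqrt{1705}$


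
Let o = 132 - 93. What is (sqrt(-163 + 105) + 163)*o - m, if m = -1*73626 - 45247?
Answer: 125230 + 39*I*sqrt(58) ≈ 1.2523e+5 + 297.02*I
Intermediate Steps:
o = 39
m = -118873 (m = -73626 - 45247 = -118873)
(sqrt(-163 + 105) + 163)*o - m = (sqrt(-163 + 105) + 163)*39 - 1*(-118873) = (sqrt(-58) + 163)*39 + 118873 = (I*sqrt(58) + 163)*39 + 118873 = (163 + I*sqrt(58))*39 + 118873 = (6357 + 39*I*sqrt(58)) + 118873 = 125230 + 39*I*sqrt(58)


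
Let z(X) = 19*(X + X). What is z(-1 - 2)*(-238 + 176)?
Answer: 7068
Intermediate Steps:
z(X) = 38*X (z(X) = 19*(2*X) = 38*X)
z(-1 - 2)*(-238 + 176) = (38*(-1 - 2))*(-238 + 176) = (38*(-3))*(-62) = -114*(-62) = 7068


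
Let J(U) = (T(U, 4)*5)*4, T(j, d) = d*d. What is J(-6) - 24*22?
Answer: -208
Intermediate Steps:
T(j, d) = d²
J(U) = 320 (J(U) = (4²*5)*4 = (16*5)*4 = 80*4 = 320)
J(-6) - 24*22 = 320 - 24*22 = 320 - 528 = -208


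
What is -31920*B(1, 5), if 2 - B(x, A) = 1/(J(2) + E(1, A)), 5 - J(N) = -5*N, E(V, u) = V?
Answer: -61845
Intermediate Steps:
J(N) = 5 + 5*N (J(N) = 5 - (-5)*N = 5 + 5*N)
B(x, A) = 31/16 (B(x, A) = 2 - 1/((5 + 5*2) + 1) = 2 - 1/((5 + 10) + 1) = 2 - 1/(15 + 1) = 2 - 1/16 = 31/16)
-31920*B(1, 5) = -31920*31/16 = -1140*217/4 = -61845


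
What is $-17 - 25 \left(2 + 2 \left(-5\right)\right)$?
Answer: $183$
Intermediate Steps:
$-17 - 25 \left(2 + 2 \left(-5\right)\right) = -17 - 25 \left(2 - 10\right) = -17 - -200 = -17 + 200 = 183$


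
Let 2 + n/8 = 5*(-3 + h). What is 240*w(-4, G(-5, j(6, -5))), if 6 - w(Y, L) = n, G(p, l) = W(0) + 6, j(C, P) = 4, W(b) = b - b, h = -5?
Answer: 82080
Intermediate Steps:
W(b) = 0
G(p, l) = 6 (G(p, l) = 0 + 6 = 6)
n = -336 (n = -16 + 8*(5*(-3 - 5)) = -16 + 8*(5*(-8)) = -16 + 8*(-40) = -16 - 320 = -336)
w(Y, L) = 342 (w(Y, L) = 6 - 1*(-336) = 6 + 336 = 342)
240*w(-4, G(-5, j(6, -5))) = 240*342 = 82080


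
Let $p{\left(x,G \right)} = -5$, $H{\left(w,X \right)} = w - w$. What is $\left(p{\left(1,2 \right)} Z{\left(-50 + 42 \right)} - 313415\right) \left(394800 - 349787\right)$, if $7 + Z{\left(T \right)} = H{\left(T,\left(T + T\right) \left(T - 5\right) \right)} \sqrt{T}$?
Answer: $-14106173940$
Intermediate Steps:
$H{\left(w,X \right)} = 0$
$Z{\left(T \right)} = -7$ ($Z{\left(T \right)} = -7 + 0 \sqrt{T} = -7 + 0 = -7$)
$\left(p{\left(1,2 \right)} Z{\left(-50 + 42 \right)} - 313415\right) \left(394800 - 349787\right) = \left(\left(-5\right) \left(-7\right) - 313415\right) \left(394800 - 349787\right) = \left(35 - 313415\right) 45013 = \left(-313380\right) 45013 = -14106173940$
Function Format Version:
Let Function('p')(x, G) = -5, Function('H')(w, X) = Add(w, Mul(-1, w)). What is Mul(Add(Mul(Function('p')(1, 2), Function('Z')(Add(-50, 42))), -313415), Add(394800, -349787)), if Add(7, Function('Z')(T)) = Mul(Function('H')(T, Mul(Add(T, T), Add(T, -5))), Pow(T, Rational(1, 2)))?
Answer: -14106173940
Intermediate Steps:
Function('H')(w, X) = 0
Function('Z')(T) = -7 (Function('Z')(T) = Add(-7, Mul(0, Pow(T, Rational(1, 2)))) = Add(-7, 0) = -7)
Mul(Add(Mul(Function('p')(1, 2), Function('Z')(Add(-50, 42))), -313415), Add(394800, -349787)) = Mul(Add(Mul(-5, -7), -313415), Add(394800, -349787)) = Mul(Add(35, -313415), 45013) = Mul(-313380, 45013) = -14106173940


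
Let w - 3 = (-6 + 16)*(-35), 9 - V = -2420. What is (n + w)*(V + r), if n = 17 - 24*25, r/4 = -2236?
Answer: 6058950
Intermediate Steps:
V = 2429 (V = 9 - 1*(-2420) = 9 + 2420 = 2429)
r = -8944 (r = 4*(-2236) = -8944)
w = -347 (w = 3 + (-6 + 16)*(-35) = 3 + 10*(-35) = 3 - 350 = -347)
n = -583 (n = 17 - 600 = -583)
(n + w)*(V + r) = (-583 - 347)*(2429 - 8944) = -930*(-6515) = 6058950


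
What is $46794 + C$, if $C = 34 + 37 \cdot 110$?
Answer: $50898$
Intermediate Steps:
$C = 4104$ ($C = 34 + 4070 = 4104$)
$46794 + C = 46794 + 4104 = 50898$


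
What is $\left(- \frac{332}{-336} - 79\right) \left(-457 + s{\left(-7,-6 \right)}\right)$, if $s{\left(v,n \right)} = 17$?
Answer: $\frac{720830}{21} \approx 34325.0$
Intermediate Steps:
$\left(- \frac{332}{-336} - 79\right) \left(-457 + s{\left(-7,-6 \right)}\right) = \left(- \frac{332}{-336} - 79\right) \left(-457 + 17\right) = \left(\left(-332\right) \left(- \frac{1}{336}\right) - 79\right) \left(-440\right) = \left(\frac{83}{84} - 79\right) \left(-440\right) = \left(- \frac{6553}{84}\right) \left(-440\right) = \frac{720830}{21}$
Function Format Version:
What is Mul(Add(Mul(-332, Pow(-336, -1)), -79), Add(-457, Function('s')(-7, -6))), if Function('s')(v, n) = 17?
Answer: Rational(720830, 21) ≈ 34325.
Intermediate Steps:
Mul(Add(Mul(-332, Pow(-336, -1)), -79), Add(-457, Function('s')(-7, -6))) = Mul(Add(Mul(-332, Pow(-336, -1)), -79), Add(-457, 17)) = Mul(Add(Mul(-332, Rational(-1, 336)), -79), -440) = Mul(Add(Rational(83, 84), -79), -440) = Mul(Rational(-6553, 84), -440) = Rational(720830, 21)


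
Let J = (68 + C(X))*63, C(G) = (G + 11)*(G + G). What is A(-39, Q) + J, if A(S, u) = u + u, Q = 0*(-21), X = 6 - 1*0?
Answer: 17136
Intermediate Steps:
X = 6 (X = 6 + 0 = 6)
C(G) = 2*G*(11 + G) (C(G) = (11 + G)*(2*G) = 2*G*(11 + G))
J = 17136 (J = (68 + 2*6*(11 + 6))*63 = (68 + 2*6*17)*63 = (68 + 204)*63 = 272*63 = 17136)
Q = 0
A(S, u) = 2*u
A(-39, Q) + J = 2*0 + 17136 = 0 + 17136 = 17136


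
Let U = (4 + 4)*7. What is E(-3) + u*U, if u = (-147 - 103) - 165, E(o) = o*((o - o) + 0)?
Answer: -23240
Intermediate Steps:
E(o) = 0 (E(o) = o*(0 + 0) = o*0 = 0)
u = -415 (u = -250 - 165 = -415)
U = 56 (U = 8*7 = 56)
E(-3) + u*U = 0 - 415*56 = 0 - 23240 = -23240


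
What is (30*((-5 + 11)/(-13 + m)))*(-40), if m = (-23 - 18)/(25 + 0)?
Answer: 30000/61 ≈ 491.80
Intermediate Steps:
m = -41/25 ≈ -1.6400
(30*((-5 + 11)/(-13 + m)))*(-40) = (30*((-5 + 11)/(-13 - 41/25)))*(-40) = (30*(6/(-366/25)))*(-40) = (30*(6*(-25/366)))*(-40) = (30*(-25/61))*(-40) = -750/61*(-40) = 30000/61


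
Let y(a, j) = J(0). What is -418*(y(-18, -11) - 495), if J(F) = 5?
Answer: 204820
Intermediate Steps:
y(a, j) = 5
-418*(y(-18, -11) - 495) = -418*(5 - 495) = -418*(-490) = 204820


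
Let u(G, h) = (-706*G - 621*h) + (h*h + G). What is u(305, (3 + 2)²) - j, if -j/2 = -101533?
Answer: -432991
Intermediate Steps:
j = 203066 (j = -2*(-101533) = 203066)
u(G, h) = h² - 705*G - 621*h (u(G, h) = (-706*G - 621*h) + (h² + G) = (-706*G - 621*h) + (G + h²) = h² - 705*G - 621*h)
u(305, (3 + 2)²) - j = (((3 + 2)²)² - 705*305 - 621*(3 + 2)²) - 1*203066 = ((5²)² - 215025 - 621*5²) - 203066 = (25² - 215025 - 621*25) - 203066 = (625 - 215025 - 15525) - 203066 = -229925 - 203066 = -432991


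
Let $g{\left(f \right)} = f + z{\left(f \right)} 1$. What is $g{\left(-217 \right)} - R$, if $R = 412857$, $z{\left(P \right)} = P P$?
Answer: $-365985$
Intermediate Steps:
$z{\left(P \right)} = P^{2}$
$g{\left(f \right)} = f + f^{2}$ ($g{\left(f \right)} = f + f^{2} \cdot 1 = f + f^{2}$)
$g{\left(-217 \right)} - R = - 217 \left(1 - 217\right) - 412857 = \left(-217\right) \left(-216\right) - 412857 = 46872 - 412857 = -365985$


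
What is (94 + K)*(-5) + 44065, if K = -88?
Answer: 44035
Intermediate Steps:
(94 + K)*(-5) + 44065 = (94 - 88)*(-5) + 44065 = 6*(-5) + 44065 = -30 + 44065 = 44035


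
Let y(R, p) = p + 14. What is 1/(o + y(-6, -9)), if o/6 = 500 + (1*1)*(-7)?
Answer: 1/2963 ≈ 0.00033750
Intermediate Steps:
y(R, p) = 14 + p
o = 2958 (o = 6*(500 + (1*1)*(-7)) = 6*(500 + 1*(-7)) = 6*(500 - 7) = 6*493 = 2958)
1/(o + y(-6, -9)) = 1/(2958 + (14 - 9)) = 1/(2958 + 5) = 1/2963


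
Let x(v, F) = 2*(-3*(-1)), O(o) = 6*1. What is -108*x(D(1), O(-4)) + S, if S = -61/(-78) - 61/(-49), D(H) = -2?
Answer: -2468909/3822 ≈ -645.97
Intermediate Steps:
O(o) = 6
x(v, F) = 6 (x(v, F) = 2*3 = 6)
S = 7747/3822 (S = -61*(-1/78) - 61*(-1/49) = 61/78 + 61/49 = 7747/3822 ≈ 2.0270)
-108*x(D(1), O(-4)) + S = -108*6 + 7747/3822 = -648 + 7747/3822 = -2468909/3822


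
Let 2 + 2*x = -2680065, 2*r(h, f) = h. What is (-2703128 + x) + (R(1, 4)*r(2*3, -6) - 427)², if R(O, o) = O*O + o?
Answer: -7746835/2 ≈ -3.8734e+6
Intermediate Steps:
r(h, f) = h/2
R(O, o) = o + O² (R(O, o) = O² + o = o + O²)
x = -2680067/2 (x = -1 + (½)*(-2680065) = -1 - 2680065/2 = -2680067/2 ≈ -1.3400e+6)
(-2703128 + x) + (R(1, 4)*r(2*3, -6) - 427)² = (-2703128 - 2680067/2) + ((4 + 1²)*((2*3)/2) - 427)² = -8086323/2 + ((4 + 1)*((½)*6) - 427)² = -8086323/2 + (5*3 - 427)² = -8086323/2 + (15 - 427)² = -8086323/2 + (-412)² = -8086323/2 + 169744 = -7746835/2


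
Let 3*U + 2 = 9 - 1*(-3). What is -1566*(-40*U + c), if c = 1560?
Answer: -2234160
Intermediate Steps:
U = 10/3 (U = -⅔ + (9 - 1*(-3))/3 = -⅔ + (9 + 3)/3 = -⅔ + (⅓)*12 = -⅔ + 4 = 10/3 ≈ 3.3333)
-1566*(-40*U + c) = -1566*(-40*10/3 + 1560) = -1566*(-400/3 + 1560) = -1566*4280/3 = -2234160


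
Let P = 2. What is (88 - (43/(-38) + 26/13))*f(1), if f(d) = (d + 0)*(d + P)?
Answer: 9933/38 ≈ 261.39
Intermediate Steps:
f(d) = d*(2 + d) (f(d) = (d + 0)*(d + 2) = d*(2 + d))
(88 - (43/(-38) + 26/13))*f(1) = (88 - (43/(-38) + 26/13))*(1*(2 + 1)) = (88 - (43*(-1/38) + 26*(1/13)))*(1*3) = (88 - (-43/38 + 2))*3 = (88 - 1*33/38)*3 = (88 - 33/38)*3 = (3311/38)*3 = 9933/38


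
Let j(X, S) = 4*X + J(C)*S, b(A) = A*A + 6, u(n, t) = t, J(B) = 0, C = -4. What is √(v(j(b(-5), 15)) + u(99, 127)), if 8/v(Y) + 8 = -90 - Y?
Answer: √1564323/111 ≈ 11.268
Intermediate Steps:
b(A) = 6 + A² (b(A) = A² + 6 = 6 + A²)
j(X, S) = 4*X (j(X, S) = 4*X + 0*S = 4*X + 0 = 4*X)
v(Y) = 8/(-98 - Y) (v(Y) = 8/(-8 + (-90 - Y)) = 8/(-98 - Y))
√(v(j(b(-5), 15)) + u(99, 127)) = √(-8/(98 + 4*(6 + (-5)²)) + 127) = √(-8/(98 + 4*(6 + 25)) + 127) = √(-8/(98 + 4*31) + 127) = √(-8/(98 + 124) + 127) = √(-8/222 + 127) = √(-8*1/222 + 127) = √(-4/111 + 127) = √(14093/111) = √1564323/111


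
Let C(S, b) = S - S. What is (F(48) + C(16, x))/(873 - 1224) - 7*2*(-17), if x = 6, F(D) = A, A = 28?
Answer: 83510/351 ≈ 237.92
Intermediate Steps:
F(D) = 28
C(S, b) = 0
(F(48) + C(16, x))/(873 - 1224) - 7*2*(-17) = (28 + 0)/(873 - 1224) - 7*2*(-17) = 28/(-351) - 14*(-17) = 28*(-1/351) + 238 = -28/351 + 238 = 83510/351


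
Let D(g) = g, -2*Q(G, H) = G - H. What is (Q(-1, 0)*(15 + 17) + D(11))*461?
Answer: 12447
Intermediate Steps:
Q(G, H) = H/2 - G/2 (Q(G, H) = -(G - H)/2 = H/2 - G/2)
(Q(-1, 0)*(15 + 17) + D(11))*461 = (((½)*0 - ½*(-1))*(15 + 17) + 11)*461 = ((0 + ½)*32 + 11)*461 = ((½)*32 + 11)*461 = (16 + 11)*461 = 27*461 = 12447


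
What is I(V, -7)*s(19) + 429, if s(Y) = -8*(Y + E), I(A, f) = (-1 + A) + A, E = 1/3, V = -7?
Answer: 2749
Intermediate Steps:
E = 1/3 ≈ 0.33333
I(A, f) = -1 + 2*A
s(Y) = -8/3 - 8*Y (s(Y) = -8*(Y + 1/3) = -8*(1/3 + Y) = -8/3 - 8*Y)
I(V, -7)*s(19) + 429 = (-1 + 2*(-7))*(-8/3 - 8*19) + 429 = (-1 - 14)*(-8/3 - 152) + 429 = -15*(-464/3) + 429 = 2320 + 429 = 2749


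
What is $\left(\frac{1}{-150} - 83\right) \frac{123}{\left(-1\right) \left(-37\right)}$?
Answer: $- \frac{510491}{1850} \approx -275.94$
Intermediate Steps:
$\left(\frac{1}{-150} - 83\right) \frac{123}{\left(-1\right) \left(-37\right)} = \left(- \frac{1}{150} - 83\right) \frac{123}{37} = - \frac{12451 \cdot 123 \cdot \frac{1}{37}}{150} = \left(- \frac{12451}{150}\right) \frac{123}{37} = - \frac{510491}{1850}$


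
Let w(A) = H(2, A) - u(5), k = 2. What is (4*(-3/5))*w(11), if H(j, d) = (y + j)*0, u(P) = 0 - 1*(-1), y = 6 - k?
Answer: 12/5 ≈ 2.4000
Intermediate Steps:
y = 4 (y = 6 - 1*2 = 6 - 2 = 4)
u(P) = 1 (u(P) = 0 + 1 = 1)
H(j, d) = 0 (H(j, d) = (4 + j)*0 = 0)
w(A) = -1 (w(A) = 0 - 1*1 = 0 - 1 = -1)
(4*(-3/5))*w(11) = (4*(-3/5))*(-1) = -12/5*(-1) = 12/5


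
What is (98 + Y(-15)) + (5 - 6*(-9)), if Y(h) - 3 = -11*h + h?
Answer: 310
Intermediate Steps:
Y(h) = 3 - 10*h (Y(h) = 3 + (-11*h + h) = 3 - 10*h)
(98 + Y(-15)) + (5 - 6*(-9)) = (98 + (3 - 10*(-15))) + (5 - 6*(-9)) = (98 + (3 + 150)) + (5 + 54) = (98 + 153) + 59 = 251 + 59 = 310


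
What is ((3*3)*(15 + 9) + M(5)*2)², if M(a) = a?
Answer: 51076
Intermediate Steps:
((3*3)*(15 + 9) + M(5)*2)² = ((3*3)*(15 + 9) + 5*2)² = (9*24 + 10)² = (216 + 10)² = 226² = 51076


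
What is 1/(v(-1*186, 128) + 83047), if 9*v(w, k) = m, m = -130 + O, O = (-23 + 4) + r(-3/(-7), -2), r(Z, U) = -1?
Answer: 3/249091 ≈ 1.2044e-5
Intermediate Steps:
O = -20 (O = (-23 + 4) - 1 = -19 - 1 = -20)
m = -150 (m = -130 - 20 = -150)
v(w, k) = -50/3 (v(w, k) = (⅑)*(-150) = -50/3)
1/(v(-1*186, 128) + 83047) = 1/(-50/3 + 83047) = 1/(249091/3) = 3/249091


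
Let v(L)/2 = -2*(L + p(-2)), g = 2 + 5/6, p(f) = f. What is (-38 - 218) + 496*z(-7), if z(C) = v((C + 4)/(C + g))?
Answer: 57088/25 ≈ 2283.5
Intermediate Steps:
g = 17/6 (g = 2 + 5*(⅙) = 2 + ⅚ = 17/6 ≈ 2.8333)
v(L) = 8 - 4*L (v(L) = 2*(-2*(L - 2)) = 2*(-2*(-2 + L)) = 2*(4 - 2*L) = 8 - 4*L)
z(C) = 8 - 4*(4 + C)/(17/6 + C) (z(C) = 8 - 4*(C + 4)/(C + 17/6) = 8 - 4*(4 + C)/(17/6 + C))
(-38 - 218) + 496*z(-7) = (-38 - 218) + 496*(8*(5 + 3*(-7))/(17 + 6*(-7))) = -256 + 496*(8*(5 - 21)/(17 - 42)) = -256 + 496*(8*(-16)/(-25)) = -256 + 496*(8*(-1/25)*(-16)) = -256 + 496*(128/25) = -256 + 63488/25 = 57088/25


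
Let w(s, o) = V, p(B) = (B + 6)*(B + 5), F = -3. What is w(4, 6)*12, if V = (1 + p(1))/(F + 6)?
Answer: 172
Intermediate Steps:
p(B) = (5 + B)*(6 + B) (p(B) = (6 + B)*(5 + B) = (5 + B)*(6 + B))
V = 43/3 (V = (1 + (30 + 1**2 + 11*1))/(-3 + 6) = (1 + (30 + 1 + 11))/3 = (1 + 42)*(1/3) = 43*(1/3) = 43/3 ≈ 14.333)
w(s, o) = 43/3
w(4, 6)*12 = (43/3)*12 = 172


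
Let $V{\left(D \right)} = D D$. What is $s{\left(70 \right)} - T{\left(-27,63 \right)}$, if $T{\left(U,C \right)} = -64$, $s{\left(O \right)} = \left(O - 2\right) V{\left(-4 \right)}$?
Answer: $1152$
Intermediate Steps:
$V{\left(D \right)} = D^{2}$
$s{\left(O \right)} = -32 + 16 O$ ($s{\left(O \right)} = \left(O - 2\right) \left(-4\right)^{2} = \left(-2 + O\right) 16 = -32 + 16 O$)
$s{\left(70 \right)} - T{\left(-27,63 \right)} = \left(-32 + 16 \cdot 70\right) - -64 = \left(-32 + 1120\right) + 64 = 1088 + 64 = 1152$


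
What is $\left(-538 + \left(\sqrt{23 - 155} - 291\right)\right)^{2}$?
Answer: $687109 - 3316 i \sqrt{33} \approx 6.8711 \cdot 10^{5} - 19049.0 i$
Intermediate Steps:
$\left(-538 + \left(\sqrt{23 - 155} - 291\right)\right)^{2} = \left(-538 - \left(291 - \sqrt{-132}\right)\right)^{2} = \left(-538 - \left(291 - 2 i \sqrt{33}\right)\right)^{2} = \left(-829 + 2 i \sqrt{33}\right)^{2}$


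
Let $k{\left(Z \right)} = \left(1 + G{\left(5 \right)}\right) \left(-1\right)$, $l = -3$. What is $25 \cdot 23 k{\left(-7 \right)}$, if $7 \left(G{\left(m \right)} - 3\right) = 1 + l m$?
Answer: $-1150$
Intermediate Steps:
$G{\left(m \right)} = \frac{22}{7} - \frac{3 m}{7}$ ($G{\left(m \right)} = 3 + \frac{1 - 3 m}{7} = 3 - \left(- \frac{1}{7} + \frac{3 m}{7}\right) = \frac{22}{7} - \frac{3 m}{7}$)
$k{\left(Z \right)} = -2$ ($k{\left(Z \right)} = \left(1 + \left(\frac{22}{7} - \frac{15}{7}\right)\right) \left(-1\right) = \left(1 + 1\right) \left(-1\right) = 2 \left(-1\right) = -2$)
$25 \cdot 23 k{\left(-7 \right)} = 25 \cdot 23 \left(-2\right) = 575 \left(-2\right) = -1150$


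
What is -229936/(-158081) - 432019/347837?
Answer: 116169/546601 ≈ 0.21253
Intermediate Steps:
-229936/(-158081) - 432019/347837 = -229936*(-1/158081) - 432019*1/347837 = 16/11 - 61717/49691 = 116169/546601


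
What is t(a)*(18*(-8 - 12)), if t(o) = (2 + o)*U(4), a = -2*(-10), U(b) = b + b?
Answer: -63360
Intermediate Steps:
U(b) = 2*b
a = 20
t(o) = 16 + 8*o (t(o) = (2 + o)*(2*4) = (2 + o)*8 = 16 + 8*o)
t(a)*(18*(-8 - 12)) = (16 + 8*20)*(18*(-8 - 12)) = (16 + 160)*(18*(-20)) = 176*(-360) = -63360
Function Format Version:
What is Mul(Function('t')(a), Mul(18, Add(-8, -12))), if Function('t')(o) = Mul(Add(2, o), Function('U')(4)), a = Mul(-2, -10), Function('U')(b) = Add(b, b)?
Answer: -63360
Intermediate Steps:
Function('U')(b) = Mul(2, b)
a = 20
Function('t')(o) = Add(16, Mul(8, o)) (Function('t')(o) = Mul(Add(2, o), Mul(2, 4)) = Mul(Add(2, o), 8) = Add(16, Mul(8, o)))
Mul(Function('t')(a), Mul(18, Add(-8, -12))) = Mul(Add(16, Mul(8, 20)), Mul(18, Add(-8, -12))) = Mul(Add(16, 160), Mul(18, -20)) = Mul(176, -360) = -63360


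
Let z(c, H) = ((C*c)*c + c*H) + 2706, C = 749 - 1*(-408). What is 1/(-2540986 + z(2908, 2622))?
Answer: 1/9789215344 ≈ 1.0215e-10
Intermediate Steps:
C = 1157 (C = 749 + 408 = 1157)
z(c, H) = 2706 + 1157*c² + H*c (z(c, H) = ((1157*c)*c + c*H) + 2706 = (1157*c² + H*c) + 2706 = 2706 + 1157*c² + H*c)
1/(-2540986 + z(2908, 2622)) = 1/(-2540986 + (2706 + 1157*2908² + 2622*2908)) = 1/(-2540986 + (2706 + 1157*8456464 + 7624776)) = 1/(-2540986 + (2706 + 9784128848 + 7624776)) = 1/(-2540986 + 9791756330) = 1/9789215344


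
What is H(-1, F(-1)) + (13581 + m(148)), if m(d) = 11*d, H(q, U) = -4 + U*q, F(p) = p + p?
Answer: 15207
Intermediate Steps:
F(p) = 2*p
H(-1, F(-1)) + (13581 + m(148)) = (-4 + (2*(-1))*(-1)) + (13581 + 11*148) = (-4 - 2*(-1)) + (13581 + 1628) = (-4 + 2) + 15209 = -2 + 15209 = 15207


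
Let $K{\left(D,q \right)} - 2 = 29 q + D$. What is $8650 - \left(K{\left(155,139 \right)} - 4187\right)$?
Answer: $8649$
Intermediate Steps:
$K{\left(D,q \right)} = 2 + D + 29 q$ ($K{\left(D,q \right)} = 2 + \left(29 q + D\right) = 2 + \left(D + 29 q\right) = 2 + D + 29 q$)
$8650 - \left(K{\left(155,139 \right)} - 4187\right) = 8650 - \left(\left(2 + 155 + 29 \cdot 139\right) - 4187\right) = 8650 - \left(\left(2 + 155 + 4031\right) - 4187\right) = 8650 - \left(4188 - 4187\right) = 8650 - 1 = 8649$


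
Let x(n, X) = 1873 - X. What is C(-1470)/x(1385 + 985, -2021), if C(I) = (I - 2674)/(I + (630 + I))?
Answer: 148/321255 ≈ 0.00046069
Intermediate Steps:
C(I) = (-2674 + I)/(630 + 2*I)
C(-1470)/x(1385 + 985, -2021) = ((-2674 - 1470)/(2*(315 - 1470)))/(1873 - 1*(-2021)) = ((½)*(-4144)/(-1155))/(1873 + 2021) = ((½)*(-1/1155)*(-4144))/3894 = (296/165)*(1/3894) = 148/321255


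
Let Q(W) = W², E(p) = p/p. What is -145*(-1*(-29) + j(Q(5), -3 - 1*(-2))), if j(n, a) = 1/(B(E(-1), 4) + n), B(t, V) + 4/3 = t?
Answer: -311605/74 ≈ -4210.9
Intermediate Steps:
E(p) = 1
B(t, V) = -4/3 + t
j(n, a) = 1/(-⅓ + n) (j(n, a) = 1/((-4/3 + 1) + n) = 1/(-⅓ + n))
-145*(-1*(-29) + j(Q(5), -3 - 1*(-2))) = -145*(-1*(-29) + 3/(-1 + 3*5²)) = -145*(29 + 3/(-1 + 3*25)) = -145*(29 + 3/(-1 + 75)) = -145*(29 + 3/74) = -145*2149/74 = -311605/74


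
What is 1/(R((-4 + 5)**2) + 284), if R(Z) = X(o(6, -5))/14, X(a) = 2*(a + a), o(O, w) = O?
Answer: 7/2000 ≈ 0.0035000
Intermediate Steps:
X(a) = 4*a (X(a) = 2*(2*a) = 4*a)
R(Z) = 12/7 (R(Z) = (4*6)/14 = 24*(1/14) = 12/7)
1/(R((-4 + 5)**2) + 284) = 1/(12/7 + 284) = 1/(2000/7) = 7/2000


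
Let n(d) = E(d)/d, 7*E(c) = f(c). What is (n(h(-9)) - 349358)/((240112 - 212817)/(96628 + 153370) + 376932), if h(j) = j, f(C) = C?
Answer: -87338765570/94232273431 ≈ -0.92685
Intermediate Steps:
E(c) = c/7
n(d) = 1/7 (n(d) = (d/7)/d = 1/7)
(n(h(-9)) - 349358)/((240112 - 212817)/(96628 + 153370) + 376932) = (1/7 - 349358)/((240112 - 212817)/(96628 + 153370) + 376932) = -2445505/(7*(27295/249998 + 376932)) = -2445505/(7*94232273431/249998) = -2445505/7*249998/94232273431 = -87338765570/94232273431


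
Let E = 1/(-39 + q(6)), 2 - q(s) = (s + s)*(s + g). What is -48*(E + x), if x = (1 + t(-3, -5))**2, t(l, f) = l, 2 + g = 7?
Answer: -32400/169 ≈ -191.72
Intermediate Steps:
g = 5 (g = -2 + 7 = 5)
q(s) = 2 - 2*s*(5 + s) (q(s) = 2 - (s + s)*(s + 5) = 2 - 2*s*(5 + s))
E = -1/169 (E = 1/(-39 + (2 - 10*6 - 2*6**2)) = 1/(-39 + (2 - 60 - 2*36)) = 1/(-39 + (2 - 60 - 72)) = 1/(-39 - 130) = 1/(-169) = -1/169 ≈ -0.0059172)
x = 4 (x = (1 - 3)**2 = (-2)**2 = 4)
-48*(E + x) = -48*(-1/169 + 4) = -48*675/169 = -32400/169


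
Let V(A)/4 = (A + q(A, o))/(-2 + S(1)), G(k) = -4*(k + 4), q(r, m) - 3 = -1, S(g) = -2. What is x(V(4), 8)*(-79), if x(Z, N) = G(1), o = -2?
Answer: 1580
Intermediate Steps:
q(r, m) = 2 (q(r, m) = 3 - 1 = 2)
G(k) = -16 - 4*k (G(k) = -4*(4 + k) = -16 - 4*k)
V(A) = -2 - A (V(A) = 4*((A + 2)/(-2 - 2)) = 4*((2 + A)/(-4)) = 4*((2 + A)*(-¼)) = 4*(-½ - A/4) = -2 - A)
x(Z, N) = -20 (x(Z, N) = -16 - 4*1 = -16 - 4 = -20)
x(V(4), 8)*(-79) = -20*(-79) = 1580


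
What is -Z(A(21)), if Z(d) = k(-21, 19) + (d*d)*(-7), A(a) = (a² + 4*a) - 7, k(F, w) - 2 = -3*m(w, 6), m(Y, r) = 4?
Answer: 1878278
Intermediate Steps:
k(F, w) = -10 (k(F, w) = 2 - 3*4 = 2 - 12 = -10)
A(a) = -7 + a² + 4*a
Z(d) = -10 - 7*d² (Z(d) = -10 + (d*d)*(-7) = -10 + d²*(-7) = -10 - 7*d²)
-Z(A(21)) = -(-10 - 7*(-7 + 21² + 4*21)²) = -(-10 - 7*(-7 + 441 + 84)²) = -(-10 - 7*518²) = -(-10 - 7*268324) = -(-10 - 1878268) = -1*(-1878278) = 1878278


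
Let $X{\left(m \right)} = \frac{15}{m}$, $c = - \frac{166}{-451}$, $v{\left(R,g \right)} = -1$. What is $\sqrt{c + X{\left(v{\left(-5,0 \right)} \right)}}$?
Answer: $\frac{i \sqrt{2976149}}{451} \approx 3.8252 i$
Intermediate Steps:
$c = \frac{166}{451}$ ($c = \left(-166\right) \left(- \frac{1}{451}\right) = \frac{166}{451} \approx 0.36807$)
$\sqrt{c + X{\left(v{\left(-5,0 \right)} \right)}} = \sqrt{\frac{166}{451} + \frac{15}{-1}} = \sqrt{\frac{166}{451} + 15 \left(-1\right)} = \sqrt{\frac{166}{451} - 15} = \sqrt{- \frac{6599}{451}} = \frac{i \sqrt{2976149}}{451}$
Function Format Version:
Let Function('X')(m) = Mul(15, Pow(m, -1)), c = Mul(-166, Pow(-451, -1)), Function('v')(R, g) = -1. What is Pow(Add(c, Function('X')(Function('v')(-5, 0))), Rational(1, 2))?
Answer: Mul(Rational(1, 451), I, Pow(2976149, Rational(1, 2))) ≈ Mul(3.8252, I)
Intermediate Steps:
c = Rational(166, 451) (c = Mul(-166, Rational(-1, 451)) = Rational(166, 451) ≈ 0.36807)
Pow(Add(c, Function('X')(Function('v')(-5, 0))), Rational(1, 2)) = Pow(Add(Rational(166, 451), Mul(15, Pow(-1, -1))), Rational(1, 2)) = Pow(Add(Rational(166, 451), Mul(15, -1)), Rational(1, 2)) = Pow(Add(Rational(166, 451), -15), Rational(1, 2)) = Pow(Rational(-6599, 451), Rational(1, 2)) = Mul(Rational(1, 451), I, Pow(2976149, Rational(1, 2)))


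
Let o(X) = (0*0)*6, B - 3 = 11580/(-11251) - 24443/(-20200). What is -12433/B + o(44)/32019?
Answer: -2825650396600/722902793 ≈ -3908.8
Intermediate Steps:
B = 722902793/227270200 (B = 3 + (11580/(-11251) - 24443/(-20200)) = 3 + (11580*(-1/11251) - 24443*(-1/20200)) = 3 + (-11580/11251 + 24443/20200) = 3 + 41092193/227270200 = 722902793/227270200 ≈ 3.1808)
o(X) = 0 (o(X) = 0*6 = 0)
-12433/B + o(44)/32019 = -12433/722902793/227270200 + 0/32019 = -12433*227270200/722902793 + 0*(1/32019) = -2825650396600/722902793 + 0 = -2825650396600/722902793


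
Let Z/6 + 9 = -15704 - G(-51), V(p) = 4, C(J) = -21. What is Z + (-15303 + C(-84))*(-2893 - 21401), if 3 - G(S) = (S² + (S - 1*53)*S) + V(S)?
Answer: 372234414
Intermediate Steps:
G(S) = -1 - S² - S*(-53 + S) (G(S) = 3 - ((S² + (S - 1*53)*S) + 4) = 3 - ((S² + (S - 53)*S) + 4) = 3 - ((S² + (-53 + S)*S) + 4) = 3 - ((S² + S*(-53 + S)) + 4) = 3 - (4 + S² + S*(-53 + S)) = 3 + (-4 - S² - S*(-53 + S)) = -1 - S² - S*(-53 + S))
Z = -46842 (Z = -54 + 6*(-15704 - (-1 - 2*(-51)² + 53*(-51))) = -54 + 6*(-15704 - (-1 - 2*2601 - 2703)) = -54 + 6*(-15704 - (-1 - 5202 - 2703)) = -54 + 6*(-15704 - 1*(-7906)) = -54 + 6*(-15704 + 7906) = -54 + 6*(-7798) = -54 - 46788 = -46842)
Z + (-15303 + C(-84))*(-2893 - 21401) = -46842 + (-15303 - 21)*(-2893 - 21401) = -46842 - 15324*(-24294) = -46842 + 372281256 = 372234414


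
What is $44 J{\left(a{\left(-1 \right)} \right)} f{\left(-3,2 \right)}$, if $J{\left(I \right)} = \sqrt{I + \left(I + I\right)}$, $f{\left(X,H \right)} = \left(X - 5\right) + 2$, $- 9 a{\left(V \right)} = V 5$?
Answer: $- 88 \sqrt{15} \approx -340.82$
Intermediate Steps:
$a{\left(V \right)} = - \frac{5 V}{9}$ ($a{\left(V \right)} = - \frac{V 5}{9} = - \frac{5 V}{9}$)
$f{\left(X,H \right)} = -3 + X$ ($f{\left(X,H \right)} = \left(-5 + X\right) + 2 = -3 + X$)
$J{\left(I \right)} = \sqrt{3} \sqrt{I}$ ($J{\left(I \right)} = \sqrt{I + 2 I} = \sqrt{3 I} = \sqrt{3} \sqrt{I}$)
$44 J{\left(a{\left(-1 \right)} \right)} f{\left(-3,2 \right)} = 44 \sqrt{3} \sqrt{\left(- \frac{5}{9}\right) \left(-1\right)} \left(-3 - 3\right) = 44 \sqrt{3} \sqrt{\frac{5}{9}} \left(-6\right) = 44 \sqrt{3} \frac{\sqrt{5}}{3} \left(-6\right) = 44 \frac{\sqrt{15}}{3} \left(-6\right) = \frac{44 \sqrt{15}}{3} \left(-6\right) = - 88 \sqrt{15}$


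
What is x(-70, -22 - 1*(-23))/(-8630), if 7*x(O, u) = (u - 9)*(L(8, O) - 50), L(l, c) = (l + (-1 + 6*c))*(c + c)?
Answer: 46216/6041 ≈ 7.6504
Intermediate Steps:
L(l, c) = 2*c*(-1 + l + 6*c) (L(l, c) = (-1 + l + 6*c)*(2*c) = 2*c*(-1 + l + 6*c))
x(O, u) = (-50 + 2*O*(7 + 6*O))*(-9 + u)/7 (x(O, u) = ((u - 9)*(2*O*(-1 + 8 + 6*O) - 50))/7 = ((-9 + u)*(2*O*(7 + 6*O) - 50))/7 = ((-9 + u)*(-50 + 2*O*(7 + 6*O)))/7 = ((-50 + 2*O*(7 + 6*O))*(-9 + u))/7 = (-50 + 2*O*(7 + 6*O))*(-9 + u)/7)
x(-70, -22 - 1*(-23))/(-8630) = (450/7 - 50*(-22 - 1*(-23))/7 - 18/7*(-70)*(7 + 6*(-70)) + (2/7)*(-70)*(-22 - 1*(-23))*(7 + 6*(-70)))/(-8630) = (450/7 - 50*(-22 + 23)/7 - 18/7*(-70)*(7 - 420) + (2/7)*(-70)*(-22 + 23)*(7 - 420))*(-1/8630) = (450/7 - 50/7*1 - 18/7*(-70)*(-413) + (2/7)*(-70)*1*(-413))*(-1/8630) = (450/7 - 50/7 - 74340 + 8260)*(-1/8630) = -462160/7*(-1/8630) = 46216/6041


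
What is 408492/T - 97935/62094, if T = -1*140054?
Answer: -6513515123/1449418846 ≈ -4.4939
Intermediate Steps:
T = -140054
408492/T - 97935/62094 = 408492/(-140054) - 97935/62094 = 408492*(-1/140054) - 97935*1/62094 = -204246/70027 - 32645/20698 = -6513515123/1449418846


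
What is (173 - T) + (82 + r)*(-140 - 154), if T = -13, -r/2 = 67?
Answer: 15474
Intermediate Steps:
r = -134 (r = -2*67 = -134)
(173 - T) + (82 + r)*(-140 - 154) = (173 - 1*(-13)) + (82 - 134)*(-140 - 154) = (173 + 13) - 52*(-294) = 186 + 15288 = 15474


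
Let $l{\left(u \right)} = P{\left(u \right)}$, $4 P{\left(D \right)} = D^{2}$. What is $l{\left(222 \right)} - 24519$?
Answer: $-12198$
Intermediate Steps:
$P{\left(D \right)} = \frac{D^{2}}{4}$
$l{\left(u \right)} = \frac{u^{2}}{4}$
$l{\left(222 \right)} - 24519 = \frac{222^{2}}{4} - 24519 = \frac{1}{4} \cdot 49284 - 24519 = 12321 - 24519 = -12198$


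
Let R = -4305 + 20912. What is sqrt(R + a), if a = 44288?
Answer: sqrt(60895) ≈ 246.77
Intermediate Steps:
R = 16607
sqrt(R + a) = sqrt(16607 + 44288) = sqrt(60895)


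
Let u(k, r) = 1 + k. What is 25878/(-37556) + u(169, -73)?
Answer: 3179321/18778 ≈ 169.31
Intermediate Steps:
25878/(-37556) + u(169, -73) = 25878/(-37556) + (1 + 169) = 25878*(-1/37556) + 170 = -12939/18778 + 170 = 3179321/18778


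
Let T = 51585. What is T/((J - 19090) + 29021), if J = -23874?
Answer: -51585/13943 ≈ -3.6997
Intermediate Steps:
T/((J - 19090) + 29021) = 51585/((-23874 - 19090) + 29021) = 51585/(-42964 + 29021) = 51585/(-13943) = 51585*(-1/13943) = -51585/13943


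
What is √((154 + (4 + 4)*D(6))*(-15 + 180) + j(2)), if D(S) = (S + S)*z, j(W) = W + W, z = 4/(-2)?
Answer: I*√6266 ≈ 79.158*I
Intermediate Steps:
z = -2 (z = 4*(-½) = -2)
j(W) = 2*W
D(S) = -4*S (D(S) = (S + S)*(-2) = (2*S)*(-2) = -4*S)
√((154 + (4 + 4)*D(6))*(-15 + 180) + j(2)) = √((154 + (4 + 4)*(-4*6))*(-15 + 180) + 2*2) = √((154 + 8*(-24))*165 + 4) = √((154 - 192)*165 + 4) = √(-38*165 + 4) = √(-6270 + 4) = √(-6266) = I*√6266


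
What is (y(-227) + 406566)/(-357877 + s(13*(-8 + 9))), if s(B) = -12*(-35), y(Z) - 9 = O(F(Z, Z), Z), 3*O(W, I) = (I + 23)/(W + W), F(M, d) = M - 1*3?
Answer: -46756142/41107555 ≈ -1.1374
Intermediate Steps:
F(M, d) = -3 + M (F(M, d) = M - 3 = -3 + M)
O(W, I) = (23 + I)/(6*W) (O(W, I) = ((I + 23)/(W + W))/3 = ((23 + I)/((2*W)))/3 = ((23 + I)*(1/(2*W)))/3 = ((23 + I)/(2*W))/3 = (23 + I)/(6*W))
y(Z) = 9 + (23 + Z)/(6*(-3 + Z))
s(B) = 420
(y(-227) + 406566)/(-357877 + s(13*(-8 + 9))) = ((-139 + 55*(-227))/(6*(-3 - 227)) + 406566)/(-357877 + 420) = ((⅙)*(-139 - 12485)/(-230) + 406566)/(-357457) = ((⅙)*(-1/230)*(-12624) + 406566)*(-1/357457) = (1052/115 + 406566)*(-1/357457) = (46756142/115)*(-1/357457) = -46756142/41107555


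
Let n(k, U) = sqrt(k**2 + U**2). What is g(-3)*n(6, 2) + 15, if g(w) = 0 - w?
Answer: 15 + 6*sqrt(10) ≈ 33.974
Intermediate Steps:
g(w) = -w
n(k, U) = sqrt(U**2 + k**2)
g(-3)*n(6, 2) + 15 = (-1*(-3))*sqrt(2**2 + 6**2) + 15 = 3*sqrt(4 + 36) + 15 = 3*sqrt(40) + 15 = 3*(2*sqrt(10)) + 15 = 6*sqrt(10) + 15 = 15 + 6*sqrt(10)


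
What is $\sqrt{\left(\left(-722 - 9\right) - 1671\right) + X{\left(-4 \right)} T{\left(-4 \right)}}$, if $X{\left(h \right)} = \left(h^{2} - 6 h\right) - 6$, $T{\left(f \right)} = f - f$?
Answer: $i \sqrt{2402} \approx 49.01 i$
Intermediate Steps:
$T{\left(f \right)} = 0$
$X{\left(h \right)} = -6 + h^{2} - 6 h$
$\sqrt{\left(\left(-722 - 9\right) - 1671\right) + X{\left(-4 \right)} T{\left(-4 \right)}} = \sqrt{\left(\left(-722 - 9\right) - 1671\right) + \left(-6 + \left(-4\right)^{2} - -24\right) 0} = \sqrt{\left(-731 - 1671\right) + \left(-6 + 16 + 24\right) 0} = \sqrt{-2402 + 34 \cdot 0} = \sqrt{-2402 + 0} = \sqrt{-2402} = i \sqrt{2402}$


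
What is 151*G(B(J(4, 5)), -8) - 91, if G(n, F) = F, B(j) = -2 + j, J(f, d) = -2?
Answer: -1299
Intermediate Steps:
151*G(B(J(4, 5)), -8) - 91 = 151*(-8) - 91 = -1208 - 91 = -1299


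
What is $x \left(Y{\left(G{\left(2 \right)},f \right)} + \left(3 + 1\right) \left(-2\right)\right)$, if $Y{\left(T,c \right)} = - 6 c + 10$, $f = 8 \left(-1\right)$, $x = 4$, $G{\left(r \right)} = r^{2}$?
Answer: $200$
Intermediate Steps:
$f = -8$
$Y{\left(T,c \right)} = 10 - 6 c$
$x \left(Y{\left(G{\left(2 \right)},f \right)} + \left(3 + 1\right) \left(-2\right)\right) = 4 \left(\left(10 - -48\right) + \left(3 + 1\right) \left(-2\right)\right) = 4 \left(\left(10 + 48\right) + 4 \left(-2\right)\right) = 4 \left(58 - 8\right) = 4 \cdot 50 = 200$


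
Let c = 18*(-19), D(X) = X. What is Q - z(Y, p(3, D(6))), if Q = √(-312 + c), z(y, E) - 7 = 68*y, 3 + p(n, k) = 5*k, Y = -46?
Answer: 3121 + I*√654 ≈ 3121.0 + 25.573*I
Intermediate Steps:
p(n, k) = -3 + 5*k
z(y, E) = 7 + 68*y
c = -342
Q = I*√654 (Q = √(-312 - 342) = √(-654) = I*√654 ≈ 25.573*I)
Q - z(Y, p(3, D(6))) = I*√654 - (7 + 68*(-46)) = I*√654 - (7 - 3128) = I*√654 - 1*(-3121) = I*√654 + 3121 = 3121 + I*√654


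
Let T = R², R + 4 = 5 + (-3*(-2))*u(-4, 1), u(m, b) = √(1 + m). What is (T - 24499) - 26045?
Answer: -50651 + 12*I*√3 ≈ -50651.0 + 20.785*I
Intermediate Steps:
R = 1 + 6*I*√3 (R = -4 + (5 + (-3*(-2))*√(1 - 4)) = -4 + (5 + 6*√(-3)) = -4 + (5 + 6*(I*√3)) = -4 + (5 + 6*I*√3) = 1 + 6*I*√3 ≈ 1.0 + 10.392*I)
T = (1 + 6*I*√3)² ≈ -107.0 + 20.785*I
(T - 24499) - 26045 = ((-107 + 12*I*√3) - 24499) - 26045 = (-24606 + 12*I*√3) - 26045 = -50651 + 12*I*√3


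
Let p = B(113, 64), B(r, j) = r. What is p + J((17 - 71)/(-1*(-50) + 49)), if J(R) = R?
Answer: 1237/11 ≈ 112.45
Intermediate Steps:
p = 113
p + J((17 - 71)/(-1*(-50) + 49)) = 113 + (17 - 71)/(-1*(-50) + 49) = 113 - 54/(50 + 49) = 113 - 54/99 = 113 - 54*1/99 = 113 - 6/11 = 1237/11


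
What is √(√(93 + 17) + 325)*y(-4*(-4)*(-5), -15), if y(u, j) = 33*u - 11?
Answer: -2651*√(325 + √110) ≈ -48557.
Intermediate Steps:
y(u, j) = -11 + 33*u
√(√(93 + 17) + 325)*y(-4*(-4)*(-5), -15) = √(√(93 + 17) + 325)*(-11 + 33*(-4*(-4)*(-5))) = √(√110 + 325)*(-11 + 33*(16*(-5))) = √(325 + √110)*(-11 + 33*(-80)) = √(325 + √110)*(-11 - 2640) = √(325 + √110)*(-2651) = -2651*√(325 + √110)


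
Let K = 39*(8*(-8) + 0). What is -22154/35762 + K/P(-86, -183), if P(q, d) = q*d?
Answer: -36493467/46901863 ≈ -0.77808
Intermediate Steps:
P(q, d) = d*q
K = -2496 (K = 39*(-64 + 0) = 39*(-64) = -2496)
-22154/35762 + K/P(-86, -183) = -22154/35762 - 2496/((-183*(-86))) = -22154*1/35762 - 2496/15738 = -11077/17881 - 2496*1/15738 = -11077/17881 - 416/2623 = -36493467/46901863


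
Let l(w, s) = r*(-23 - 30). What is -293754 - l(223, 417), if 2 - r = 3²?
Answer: -294125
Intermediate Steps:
r = -7 (r = 2 - 1*3² = 2 - 1*9 = 2 - 9 = -7)
l(w, s) = 371 (l(w, s) = -7*(-23 - 30) = -7*(-53) = 371)
-293754 - l(223, 417) = -293754 - 1*371 = -293754 - 371 = -294125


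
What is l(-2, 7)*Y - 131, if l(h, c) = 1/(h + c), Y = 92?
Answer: -563/5 ≈ -112.60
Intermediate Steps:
l(h, c) = 1/(c + h)
l(-2, 7)*Y - 131 = 92/(7 - 2) - 131 = 92/5 - 131 = -563/5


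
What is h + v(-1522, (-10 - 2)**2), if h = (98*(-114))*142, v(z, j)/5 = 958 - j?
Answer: -1582354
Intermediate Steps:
v(z, j) = 4790 - 5*j (v(z, j) = 5*(958 - j) = 4790 - 5*j)
h = -1586424 (h = -11172*142 = -1586424)
h + v(-1522, (-10 - 2)**2) = -1586424 + (4790 - 5*(-10 - 2)**2) = -1586424 + (4790 - 5*(-12)**2) = -1586424 + (4790 - 5*144) = -1586424 + (4790 - 720) = -1586424 + 4070 = -1582354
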